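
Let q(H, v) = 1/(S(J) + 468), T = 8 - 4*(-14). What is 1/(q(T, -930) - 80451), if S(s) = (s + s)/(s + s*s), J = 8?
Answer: -4214/339020505 ≈ -1.2430e-5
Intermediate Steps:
S(s) = 2*s/(s + s²) (S(s) = (2*s)/(s + s²) = 2*s/(s + s²))
T = 64 (T = 8 + 56 = 64)
q(H, v) = 9/4214 (q(H, v) = 1/(2/(1 + 8) + 468) = 1/(2/9 + 468) = 1/(4214/9) = 9/4214)
1/(q(T, -930) - 80451) = 1/(9/4214 - 80451) = 1/(-339020505/4214) = -4214/339020505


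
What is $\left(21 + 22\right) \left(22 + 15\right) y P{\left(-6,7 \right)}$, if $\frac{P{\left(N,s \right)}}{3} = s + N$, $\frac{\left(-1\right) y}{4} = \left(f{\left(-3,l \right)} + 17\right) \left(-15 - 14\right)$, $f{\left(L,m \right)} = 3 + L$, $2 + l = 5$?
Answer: $9412356$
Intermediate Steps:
$l = 3$ ($l = -2 + 5 = 3$)
$y = 1972$ ($y = - 4 \left(\left(3 - 3\right) + 17\right) \left(-15 - 14\right) = - 4 \left(0 + 17\right) \left(-29\right) = - 4 \cdot 17 \left(-29\right) = \left(-4\right) \left(-493\right) = 1972$)
$P{\left(N,s \right)} = 3 N + 3 s$ ($P{\left(N,s \right)} = 3 \left(s + N\right) = 3 \left(N + s\right) = 3 N + 3 s$)
$\left(21 + 22\right) \left(22 + 15\right) y P{\left(-6,7 \right)} = \left(21 + 22\right) \left(22 + 15\right) 1972 \left(3 \left(-6\right) + 3 \cdot 7\right) = 43 \cdot 37 \cdot 1972 \left(-18 + 21\right) = 1591 \cdot 1972 \cdot 3 = 3137452 \cdot 3 = 9412356$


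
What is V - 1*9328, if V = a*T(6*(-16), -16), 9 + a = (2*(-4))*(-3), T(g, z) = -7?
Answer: -9433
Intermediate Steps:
a = 15 (a = -9 + (2*(-4))*(-3) = -9 - 8*(-3) = -9 + 24 = 15)
V = -105 (V = 15*(-7) = -105)
V - 1*9328 = -105 - 1*9328 = -105 - 9328 = -9433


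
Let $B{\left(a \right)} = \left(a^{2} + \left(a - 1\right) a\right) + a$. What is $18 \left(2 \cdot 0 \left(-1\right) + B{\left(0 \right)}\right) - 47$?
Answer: $-47$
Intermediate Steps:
$B{\left(a \right)} = a + a^{2} + a \left(-1 + a\right)$ ($B{\left(a \right)} = \left(a^{2} + \left(a - 1\right) a\right) + a = \left(a^{2} + \left(-1 + a\right) a\right) + a = \left(a^{2} + a \left(-1 + a\right)\right) + a = a + a^{2} + a \left(-1 + a\right)$)
$18 \left(2 \cdot 0 \left(-1\right) + B{\left(0 \right)}\right) - 47 = 18 \left(2 \cdot 0 \left(-1\right) + 2 \cdot 0^{2}\right) - 47 = 18 \left(0 \left(-1\right) + 2 \cdot 0\right) - 47 = 18 \left(0 + 0\right) - 47 = 18 \cdot 0 - 47 = 0 - 47 = -47$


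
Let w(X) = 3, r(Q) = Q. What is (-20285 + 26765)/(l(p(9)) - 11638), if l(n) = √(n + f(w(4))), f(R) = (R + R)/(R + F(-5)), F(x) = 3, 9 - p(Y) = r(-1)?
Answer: -6855840/12313003 - 6480*√11/135443033 ≈ -0.55696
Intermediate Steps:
p(Y) = 10 (p(Y) = 9 - 1*(-1) = 9 + 1 = 10)
f(R) = 2*R/(3 + R) (f(R) = (R + R)/(R + 3) = (2*R)/(3 + R) = 2*R/(3 + R))
l(n) = √(1 + n) (l(n) = √(n + 2*3/(3 + 3)) = √(n + 2*3/6) = √(n + 2*3*(⅙)) = √(n + 1) = √(1 + n))
(-20285 + 26765)/(l(p(9)) - 11638) = (-20285 + 26765)/(√(1 + 10) - 11638) = 6480/(√11 - 11638) = 6480/(-11638 + √11)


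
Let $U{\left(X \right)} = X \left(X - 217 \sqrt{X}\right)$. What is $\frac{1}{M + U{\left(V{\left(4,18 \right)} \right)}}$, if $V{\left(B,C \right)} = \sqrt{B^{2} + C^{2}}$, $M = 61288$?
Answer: $\frac{357911}{21924073983} + \frac{6035 \sqrt{85}}{43848147966} + \frac{5041 \sqrt{2} \cdot 85^{\frac{3}{4}}}{43848147966} + \frac{7225 \sqrt{2} \sqrt[4]{85}}{87696295932} \approx 2.2499 \cdot 10^{-5}$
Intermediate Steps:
$\frac{1}{M + U{\left(V{\left(4,18 \right)} \right)}} = \frac{1}{61288 + \left(\left(\sqrt{4^{2} + 18^{2}}\right)^{2} - 217 \left(\sqrt{4^{2} + 18^{2}}\right)^{\frac{3}{2}}\right)} = \frac{1}{61288 + \left(\left(\sqrt{16 + 324}\right)^{2} - 217 \left(\sqrt{16 + 324}\right)^{\frac{3}{2}}\right)} = \frac{1}{61288 + \left(\left(\sqrt{340}\right)^{2} - 217 \left(\sqrt{340}\right)^{\frac{3}{2}}\right)} = \frac{1}{61288 + \left(\left(2 \sqrt{85}\right)^{2} - 217 \left(2 \sqrt{85}\right)^{\frac{3}{2}}\right)} = \frac{1}{61288 + \left(340 - 217 \cdot 2 \sqrt{2} \cdot 85^{\frac{3}{4}}\right)} = \frac{1}{61288 + \left(340 - 434 \sqrt{2} \cdot 85^{\frac{3}{4}}\right)} = \frac{1}{61628 - 434 \sqrt{2} \cdot 85^{\frac{3}{4}}}$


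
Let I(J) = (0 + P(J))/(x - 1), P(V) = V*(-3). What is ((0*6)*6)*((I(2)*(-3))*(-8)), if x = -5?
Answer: 0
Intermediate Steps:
P(V) = -3*V
I(J) = J/2 (I(J) = (0 - 3*J)/(-5 - 1) = -3*J/(-6) = -3*J*(-1/6) = J/2)
((0*6)*6)*((I(2)*(-3))*(-8)) = ((0*6)*6)*((((1/2)*2)*(-3))*(-8)) = (0*6)*((1*(-3))*(-8)) = 0*(-3*(-8)) = 0*24 = 0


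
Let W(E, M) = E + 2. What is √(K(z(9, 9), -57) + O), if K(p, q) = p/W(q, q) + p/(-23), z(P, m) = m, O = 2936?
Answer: √4697372570/1265 ≈ 54.180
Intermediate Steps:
W(E, M) = 2 + E
K(p, q) = -p/23 + p/(2 + q) (K(p, q) = p/(2 + q) + p/(-23) = p/(2 + q) + p*(-1/23) = p/(2 + q) - p/23 = -p/23 + p/(2 + q))
√(K(z(9, 9), -57) + O) = √((1/23)*9*(21 - 1*(-57))/(2 - 57) + 2936) = √((1/23)*9*(21 + 57)/(-55) + 2936) = √((1/23)*9*(-1/55)*78 + 2936) = √(-702/1265 + 2936) = √(3713338/1265) = √4697372570/1265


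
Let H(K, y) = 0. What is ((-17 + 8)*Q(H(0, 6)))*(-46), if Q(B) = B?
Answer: 0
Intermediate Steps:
((-17 + 8)*Q(H(0, 6)))*(-46) = ((-17 + 8)*0)*(-46) = -9*0*(-46) = 0*(-46) = 0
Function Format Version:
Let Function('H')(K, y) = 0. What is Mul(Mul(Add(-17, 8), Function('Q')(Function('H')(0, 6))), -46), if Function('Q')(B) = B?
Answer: 0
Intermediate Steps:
Mul(Mul(Add(-17, 8), Function('Q')(Function('H')(0, 6))), -46) = Mul(Mul(Add(-17, 8), 0), -46) = Mul(Mul(-9, 0), -46) = Mul(0, -46) = 0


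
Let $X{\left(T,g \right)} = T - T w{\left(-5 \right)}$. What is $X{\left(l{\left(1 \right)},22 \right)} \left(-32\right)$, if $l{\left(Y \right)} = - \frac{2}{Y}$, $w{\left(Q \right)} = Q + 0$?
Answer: $384$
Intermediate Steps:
$w{\left(Q \right)} = Q$
$X{\left(T,g \right)} = 6 T$ ($X{\left(T,g \right)} = T - T \left(-5\right) = T - - 5 T = T + 5 T = 6 T$)
$X{\left(l{\left(1 \right)},22 \right)} \left(-32\right) = 6 \left(- \frac{2}{1}\right) \left(-32\right) = 6 \left(\left(-2\right) 1\right) \left(-32\right) = 6 \left(-2\right) \left(-32\right) = \left(-12\right) \left(-32\right) = 384$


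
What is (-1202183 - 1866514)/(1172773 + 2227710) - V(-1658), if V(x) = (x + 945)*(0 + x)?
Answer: -4019897649079/3400483 ≈ -1.1822e+6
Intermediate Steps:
V(x) = x*(945 + x) (V(x) = (945 + x)*x = x*(945 + x))
(-1202183 - 1866514)/(1172773 + 2227710) - V(-1658) = (-1202183 - 1866514)/(1172773 + 2227710) - (-1658)*(945 - 1658) = -3068697/3400483 - (-1658)*(-713) = -3068697*1/3400483 - 1*1182154 = -3068697/3400483 - 1182154 = -4019897649079/3400483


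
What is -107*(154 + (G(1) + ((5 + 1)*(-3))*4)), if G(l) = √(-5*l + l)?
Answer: -8774 - 214*I ≈ -8774.0 - 214.0*I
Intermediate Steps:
G(l) = 2*√(-l) (G(l) = √(-4*l) = 2*√(-l))
-107*(154 + (G(1) + ((5 + 1)*(-3))*4)) = -107*(154 + (2*√(-1*1) + ((5 + 1)*(-3))*4)) = -107*(154 + (2*√(-1) + (6*(-3))*4)) = -107*(154 + (2*I - 18*4)) = -107*(154 + (2*I - 72)) = -107*(154 + (-72 + 2*I)) = -107*(82 + 2*I) = -8774 - 214*I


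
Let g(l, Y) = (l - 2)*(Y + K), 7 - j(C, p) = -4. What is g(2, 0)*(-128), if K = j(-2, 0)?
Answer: 0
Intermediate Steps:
j(C, p) = 11 (j(C, p) = 7 - 1*(-4) = 7 + 4 = 11)
K = 11
g(l, Y) = (-2 + l)*(11 + Y) (g(l, Y) = (l - 2)*(Y + 11) = (-2 + l)*(11 + Y))
g(2, 0)*(-128) = (-22 - 2*0 + 11*2 + 0*2)*(-128) = (-22 + 0 + 22 + 0)*(-128) = 0*(-128) = 0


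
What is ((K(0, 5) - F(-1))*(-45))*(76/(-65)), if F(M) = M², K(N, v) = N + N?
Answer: -684/13 ≈ -52.615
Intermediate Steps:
K(N, v) = 2*N
((K(0, 5) - F(-1))*(-45))*(76/(-65)) = ((2*0 - 1*(-1)²)*(-45))*(76/(-65)) = ((0 - 1*1)*(-45))*(76*(-1/65)) = ((0 - 1)*(-45))*(-76/65) = -1*(-45)*(-76/65) = 45*(-76/65) = -684/13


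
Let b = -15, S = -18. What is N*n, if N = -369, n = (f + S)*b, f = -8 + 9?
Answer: -94095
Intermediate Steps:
f = 1
n = 255 (n = (1 - 18)*(-15) = -17*(-15) = 255)
N*n = -369*255 = -94095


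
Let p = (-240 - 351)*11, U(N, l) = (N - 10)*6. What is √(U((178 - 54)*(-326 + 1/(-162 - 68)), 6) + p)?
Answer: I*√3294456405/115 ≈ 499.11*I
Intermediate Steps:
U(N, l) = -60 + 6*N (U(N, l) = (-10 + N)*6 = -60 + 6*N)
p = -6501 (p = -591*11 = -6501)
√(U((178 - 54)*(-326 + 1/(-162 - 68)), 6) + p) = √((-60 + 6*((178 - 54)*(-326 + 1/(-162 - 68)))) - 6501) = √((-60 + 6*(124*(-326 + 1/(-230)))) - 6501) = √((-60 + 6*(124*(-326 - 1/230))) - 6501) = √((-60 + 6*(124*(-74981/230))) - 6501) = √((-60 + 6*(-4648822/115)) - 6501) = √((-60 - 27892932/115) - 6501) = √(-27899832/115 - 6501) = √(-28647447/115) = I*√3294456405/115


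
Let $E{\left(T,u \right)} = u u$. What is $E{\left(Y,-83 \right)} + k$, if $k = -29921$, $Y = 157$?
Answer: $-23032$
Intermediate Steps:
$E{\left(T,u \right)} = u^{2}$
$E{\left(Y,-83 \right)} + k = \left(-83\right)^{2} - 29921 = 6889 - 29921 = -23032$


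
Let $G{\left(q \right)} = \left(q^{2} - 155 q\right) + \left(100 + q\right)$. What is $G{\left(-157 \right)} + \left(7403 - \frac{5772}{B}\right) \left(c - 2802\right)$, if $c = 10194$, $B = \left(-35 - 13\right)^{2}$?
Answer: $\frac{109506769}{2} \approx 5.4753 \cdot 10^{7}$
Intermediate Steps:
$B = 2304$ ($B = \left(-48\right)^{2} = 2304$)
$G{\left(q \right)} = 100 + q^{2} - 154 q$
$G{\left(-157 \right)} + \left(7403 - \frac{5772}{B}\right) \left(c - 2802\right) = \left(100 + \left(-157\right)^{2} - -24178\right) + \left(7403 - \frac{5772}{2304}\right) \left(10194 - 2802\right) = \left(100 + 24649 + 24178\right) + \left(7403 - \frac{481}{192}\right) 7392 = 48927 + \left(7403 - \frac{481}{192}\right) 7392 = 48927 + \frac{1420895}{192} \cdot 7392 = 48927 + \frac{109408915}{2} = \frac{109506769}{2}$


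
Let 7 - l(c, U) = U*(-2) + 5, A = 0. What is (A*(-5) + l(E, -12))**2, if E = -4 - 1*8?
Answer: 484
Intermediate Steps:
E = -12 (E = -4 - 8 = -12)
l(c, U) = 2 + 2*U (l(c, U) = 7 - (U*(-2) + 5) = 7 - (-2*U + 5) = 7 - (5 - 2*U) = 7 + (-5 + 2*U) = 2 + 2*U)
(A*(-5) + l(E, -12))**2 = (0*(-5) + (2 + 2*(-12)))**2 = (0 + (2 - 24))**2 = (0 - 22)**2 = (-22)**2 = 484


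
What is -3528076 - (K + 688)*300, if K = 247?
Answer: -3808576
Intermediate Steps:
-3528076 - (K + 688)*300 = -3528076 - (247 + 688)*300 = -3528076 - 935*300 = -3528076 - 1*280500 = -3528076 - 280500 = -3808576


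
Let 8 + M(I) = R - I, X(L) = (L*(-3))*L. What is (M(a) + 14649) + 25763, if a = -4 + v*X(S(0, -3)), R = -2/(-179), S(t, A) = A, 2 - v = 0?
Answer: 7242700/179 ≈ 40462.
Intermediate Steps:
v = 2 (v = 2 - 1*0 = 2 + 0 = 2)
R = 2/179 (R = -2*(-1/179) = 2/179 ≈ 0.011173)
X(L) = -3*L**2 (X(L) = (-3*L)*L = -3*L**2)
a = -58 (a = -4 + 2*(-3*(-3)**2) = -4 + 2*(-3*9) = -4 + 2*(-27) = -4 - 54 = -58)
M(I) = -1430/179 - I (M(I) = -8 + (2/179 - I) = -1430/179 - I)
(M(a) + 14649) + 25763 = ((-1430/179 - 1*(-58)) + 14649) + 25763 = ((-1430/179 + 58) + 14649) + 25763 = (8952/179 + 14649) + 25763 = 2631123/179 + 25763 = 7242700/179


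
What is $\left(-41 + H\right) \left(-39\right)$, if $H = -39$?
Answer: $3120$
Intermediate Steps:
$\left(-41 + H\right) \left(-39\right) = \left(-41 - 39\right) \left(-39\right) = \left(-80\right) \left(-39\right) = 3120$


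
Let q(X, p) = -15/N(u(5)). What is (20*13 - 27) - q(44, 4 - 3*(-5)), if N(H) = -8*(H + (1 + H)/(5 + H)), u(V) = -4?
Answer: 13063/56 ≈ 233.27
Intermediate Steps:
N(H) = -8*H - 8*(1 + H)/(5 + H) (N(H) = -8*(H + (1 + H)/(5 + H)) = -8*H - 8*(1 + H)/(5 + H))
q(X, p) = -15/56 (q(X, p) = -15*(5 - 4)/(8*(-1 - 1*(-4)² - 6*(-4))) = -15*1/(8*(-1 - 1*16 + 24)) = -15*1/(8*(-1 - 16 + 24)) = -15/(8*1*7) = -15/56)
(20*13 - 27) - q(44, 4 - 3*(-5)) = (20*13 - 27) - 1*(-15/56) = (260 - 27) + 15/56 = 233 + 15/56 = 13063/56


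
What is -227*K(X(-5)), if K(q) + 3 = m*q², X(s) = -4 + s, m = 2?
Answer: -36093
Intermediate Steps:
K(q) = -3 + 2*q²
-227*K(X(-5)) = -227*(-3 + 2*(-4 - 5)²) = -227*(-3 + 2*(-9)²) = -227*(-3 + 2*81) = -227*(-3 + 162) = -227*159 = -36093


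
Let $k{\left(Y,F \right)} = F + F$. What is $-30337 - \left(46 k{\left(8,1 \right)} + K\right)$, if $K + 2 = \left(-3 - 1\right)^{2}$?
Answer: $-30443$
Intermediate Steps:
$k{\left(Y,F \right)} = 2 F$
$K = 14$ ($K = -2 + \left(-3 - 1\right)^{2} = -2 + \left(-4\right)^{2} = -2 + 16 = 14$)
$-30337 - \left(46 k{\left(8,1 \right)} + K\right) = -30337 - \left(46 \cdot 2 \cdot 1 + 14\right) = -30337 - \left(46 \cdot 2 + 14\right) = -30337 - \left(92 + 14\right) = -30337 - 106 = -30443$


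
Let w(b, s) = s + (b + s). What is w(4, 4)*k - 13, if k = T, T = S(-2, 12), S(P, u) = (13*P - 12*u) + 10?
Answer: -1933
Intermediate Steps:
S(P, u) = 10 - 12*u + 13*P (S(P, u) = (-12*u + 13*P) + 10 = 10 - 12*u + 13*P)
T = -160 (T = 10 - 12*12 + 13*(-2) = 10 - 144 - 26 = -160)
k = -160
w(b, s) = b + 2*s
w(4, 4)*k - 13 = (4 + 2*4)*(-160) - 13 = (4 + 8)*(-160) - 13 = 12*(-160) - 13 = -1920 - 13 = -1933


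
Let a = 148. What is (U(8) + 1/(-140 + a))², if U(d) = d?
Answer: 4225/64 ≈ 66.016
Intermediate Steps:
(U(8) + 1/(-140 + a))² = (8 + 1/(-140 + 148))² = (8 + 1/8)² = (8 + ⅛)² = (65/8)² = 4225/64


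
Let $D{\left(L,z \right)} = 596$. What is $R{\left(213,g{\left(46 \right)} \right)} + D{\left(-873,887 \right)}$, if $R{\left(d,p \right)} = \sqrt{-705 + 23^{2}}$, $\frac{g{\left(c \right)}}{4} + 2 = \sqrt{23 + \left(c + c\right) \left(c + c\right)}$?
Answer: $596 + 4 i \sqrt{11} \approx 596.0 + 13.266 i$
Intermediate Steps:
$g{\left(c \right)} = -8 + 4 \sqrt{23 + 4 c^{2}}$ ($g{\left(c \right)} = -8 + 4 \sqrt{23 + \left(c + c\right) \left(c + c\right)} = -8 + 4 \sqrt{23 + 2 c 2 c} = -8 + 4 \sqrt{23 + 4 c^{2}}$)
$R{\left(d,p \right)} = 4 i \sqrt{11}$ ($R{\left(d,p \right)} = \sqrt{-705 + 529} = \sqrt{-176} = 4 i \sqrt{11}$)
$R{\left(213,g{\left(46 \right)} \right)} + D{\left(-873,887 \right)} = 4 i \sqrt{11} + 596 = 596 + 4 i \sqrt{11}$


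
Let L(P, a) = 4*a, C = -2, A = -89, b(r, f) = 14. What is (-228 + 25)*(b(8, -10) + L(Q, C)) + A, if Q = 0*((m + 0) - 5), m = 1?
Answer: -1307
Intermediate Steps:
Q = 0 (Q = 0*((1 + 0) - 5) = 0*(1 - 5) = 0*(-4) = 0)
(-228 + 25)*(b(8, -10) + L(Q, C)) + A = (-228 + 25)*(14 + 4*(-2)) - 89 = -203*(14 - 8) - 89 = -203*6 - 89 = -1218 - 89 = -1307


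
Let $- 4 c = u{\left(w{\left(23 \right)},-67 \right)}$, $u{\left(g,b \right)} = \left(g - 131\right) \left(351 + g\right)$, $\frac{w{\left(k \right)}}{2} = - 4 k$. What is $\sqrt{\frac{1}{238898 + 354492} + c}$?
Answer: $\frac{\sqrt{94504263088235}}{84770} \approx 114.68$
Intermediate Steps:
$w{\left(k \right)} = - 8 k$ ($w{\left(k \right)} = 2 \left(- 4 k\right) = - 8 k$)
$u{\left(g,b \right)} = \left(-131 + g\right) \left(351 + g\right)$
$c = \frac{52605}{4}$ ($c = - \frac{-45981 + \left(\left(-8\right) 23\right)^{2} + 220 \left(\left(-8\right) 23\right)}{4} = - \frac{-45981 + \left(-184\right)^{2} + 220 \left(-184\right)}{4} = - \frac{-45981 + 33856 - 40480}{4} = \left(- \frac{1}{4}\right) \left(-52605\right) = \frac{52605}{4} \approx 13151.0$)
$\sqrt{\frac{1}{238898 + 354492} + c} = \sqrt{\frac{1}{238898 + 354492} + \frac{52605}{4}} = \sqrt{\frac{1}{593390} + \frac{52605}{4}} = \sqrt{\frac{15607640477}{1186780}} = \frac{\sqrt{94504263088235}}{84770}$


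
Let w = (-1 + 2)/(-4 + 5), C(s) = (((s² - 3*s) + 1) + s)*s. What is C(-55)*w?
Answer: -172480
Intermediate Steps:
C(s) = s*(1 + s² - 2*s) (C(s) = ((1 + s² - 3*s) + s)*s = (1 + s² - 2*s)*s = s*(1 + s² - 2*s))
w = 1 (w = 1/1 = 1*1 = 1)
C(-55)*w = -55*(1 + (-55)² - 2*(-55))*1 = -55*(1 + 3025 + 110)*1 = -55*3136*1 = -172480*1 = -172480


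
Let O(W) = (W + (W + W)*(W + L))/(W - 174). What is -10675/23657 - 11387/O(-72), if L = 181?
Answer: -11072726519/62170596 ≈ -178.10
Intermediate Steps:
O(W) = (W + 2*W*(181 + W))/(-174 + W) (O(W) = (W + (W + W)*(W + 181))/(W - 174) = (W + (2*W)*(181 + W))/(-174 + W) = (W + 2*W*(181 + W))/(-174 + W))
-10675/23657 - 11387/O(-72) = -10675/23657 - 11387*(-(-174 - 72)/(72*(363 + 2*(-72)))) = -10675*1/23657 - 11387*41/(12*(363 - 144)) = -10675/23657 - 11387/((-72*(-1/246)*219)) = -10675/23657 - 11387/2628/41 = -10675/23657 - 11387*41/2628 = -10675/23657 - 466867/2628 = -11072726519/62170596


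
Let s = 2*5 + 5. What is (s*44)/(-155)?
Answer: -132/31 ≈ -4.2581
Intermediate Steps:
s = 15 (s = 10 + 5 = 15)
(s*44)/(-155) = (15*44)/(-155) = 660*(-1/155) = -132/31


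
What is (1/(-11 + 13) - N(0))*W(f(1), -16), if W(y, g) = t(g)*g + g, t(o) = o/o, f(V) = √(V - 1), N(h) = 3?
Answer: 80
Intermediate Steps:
f(V) = √(-1 + V)
t(o) = 1
W(y, g) = 2*g (W(y, g) = 1*g + g = g + g = 2*g)
(1/(-11 + 13) - N(0))*W(f(1), -16) = (1/(-11 + 13) - 1*3)*(2*(-16)) = (1/2 - 3)*(-32) = (½ - 3)*(-32) = -5/2*(-32) = 80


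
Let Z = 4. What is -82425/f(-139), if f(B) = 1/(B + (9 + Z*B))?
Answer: 56543550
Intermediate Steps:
f(B) = 1/(9 + 5*B) (f(B) = 1/(B + (9 + 4*B)) = 1/(9 + 5*B))
-82425/f(-139) = -82425/(1/(9 + 5*(-139))) = -82425/(1/(9 - 695)) = -82425/(1/(-686)) = -82425/(-1/686) = -82425*(-686) = 56543550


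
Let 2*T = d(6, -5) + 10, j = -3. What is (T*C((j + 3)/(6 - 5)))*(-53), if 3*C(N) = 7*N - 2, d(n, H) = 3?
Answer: 689/3 ≈ 229.67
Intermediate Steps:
T = 13/2 (T = (3 + 10)/2 = (½)*13 = 13/2 ≈ 6.5000)
C(N) = -⅔ + 7*N/3 (C(N) = (7*N - 2)/3 = (-2 + 7*N)/3 = -⅔ + 7*N/3)
(T*C((j + 3)/(6 - 5)))*(-53) = (13*(-⅔ + 7*((-3 + 3)/(6 - 5))/3)/2)*(-53) = (13*(-⅔ + 7*(0/1)/3)/2)*(-53) = (13*(-⅔ + 7*(0*1)/3)/2)*(-53) = (13*(-⅔ + (7/3)*0)/2)*(-53) = (13*(-⅔ + 0)/2)*(-53) = ((13/2)*(-⅔))*(-53) = -13/3*(-53) = 689/3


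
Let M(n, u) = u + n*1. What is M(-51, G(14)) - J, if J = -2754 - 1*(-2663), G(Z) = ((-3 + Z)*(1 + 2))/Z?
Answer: 593/14 ≈ 42.357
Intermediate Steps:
G(Z) = (-9 + 3*Z)/Z (G(Z) = ((-3 + Z)*3)/Z = (-9 + 3*Z)/Z)
J = -91 (J = -2754 + 2663 = -91)
M(n, u) = n + u (M(n, u) = u + n = n + u)
M(-51, G(14)) - J = (-51 + (3 - 9/14)) - 1*(-91) = (-51 + (3 - 9*1/14)) + 91 = (-51 + (3 - 9/14)) + 91 = (-51 + 33/14) + 91 = -681/14 + 91 = 593/14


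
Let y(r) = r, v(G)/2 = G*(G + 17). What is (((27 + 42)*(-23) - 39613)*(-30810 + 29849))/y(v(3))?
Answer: 989830/3 ≈ 3.2994e+5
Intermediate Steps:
v(G) = 2*G*(17 + G) (v(G) = 2*(G*(G + 17)) = 2*(G*(17 + G)) = 2*G*(17 + G))
(((27 + 42)*(-23) - 39613)*(-30810 + 29849))/y(v(3)) = (((27 + 42)*(-23) - 39613)*(-30810 + 29849))/((2*3*(17 + 3))) = ((69*(-23) - 39613)*(-961))/((2*3*20)) = ((-1587 - 39613)*(-961))/120 = -41200*(-961)*(1/120) = 39593200*(1/120) = 989830/3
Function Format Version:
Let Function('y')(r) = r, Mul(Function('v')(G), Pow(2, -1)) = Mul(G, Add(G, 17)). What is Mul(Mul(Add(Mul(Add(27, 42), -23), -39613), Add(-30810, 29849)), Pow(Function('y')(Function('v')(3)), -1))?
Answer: Rational(989830, 3) ≈ 3.2994e+5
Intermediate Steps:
Function('v')(G) = Mul(2, G, Add(17, G)) (Function('v')(G) = Mul(2, Mul(G, Add(G, 17))) = Mul(2, Mul(G, Add(17, G))) = Mul(2, G, Add(17, G)))
Mul(Mul(Add(Mul(Add(27, 42), -23), -39613), Add(-30810, 29849)), Pow(Function('y')(Function('v')(3)), -1)) = Mul(Mul(Add(Mul(Add(27, 42), -23), -39613), Add(-30810, 29849)), Pow(Mul(2, 3, Add(17, 3)), -1)) = Mul(Mul(Add(Mul(69, -23), -39613), -961), Pow(Mul(2, 3, 20), -1)) = Mul(Mul(Add(-1587, -39613), -961), Pow(120, -1)) = Mul(Mul(-41200, -961), Rational(1, 120)) = Mul(39593200, Rational(1, 120)) = Rational(989830, 3)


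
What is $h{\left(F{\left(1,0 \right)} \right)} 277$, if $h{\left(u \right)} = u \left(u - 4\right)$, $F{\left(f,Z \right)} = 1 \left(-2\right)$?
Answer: $3324$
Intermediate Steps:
$F{\left(f,Z \right)} = -2$
$h{\left(u \right)} = u \left(-4 + u\right)$
$h{\left(F{\left(1,0 \right)} \right)} 277 = - 2 \left(-4 - 2\right) 277 = \left(-2\right) \left(-6\right) 277 = 12 \cdot 277 = 3324$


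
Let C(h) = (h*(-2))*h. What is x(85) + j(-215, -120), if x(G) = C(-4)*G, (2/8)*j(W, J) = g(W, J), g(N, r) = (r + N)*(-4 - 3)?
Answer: 6660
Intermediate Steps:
g(N, r) = -7*N - 7*r (g(N, r) = (N + r)*(-7) = -7*N - 7*r)
j(W, J) = -28*J - 28*W (j(W, J) = 4*(-7*W - 7*J) = 4*(-7*J - 7*W) = -28*J - 28*W)
C(h) = -2*h² (C(h) = (-2*h)*h = -2*h²)
x(G) = -32*G (x(G) = (-2*(-4)²)*G = (-2*16)*G = -32*G)
x(85) + j(-215, -120) = -32*85 + (-28*(-120) - 28*(-215)) = -2720 + (3360 + 6020) = -2720 + 9380 = 6660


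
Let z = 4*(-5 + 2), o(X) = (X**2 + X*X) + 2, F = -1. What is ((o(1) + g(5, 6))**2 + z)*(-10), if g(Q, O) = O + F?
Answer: -690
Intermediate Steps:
g(Q, O) = -1 + O (g(Q, O) = O - 1 = -1 + O)
o(X) = 2 + 2*X**2 (o(X) = (X**2 + X**2) + 2 = 2*X**2 + 2 = 2 + 2*X**2)
z = -12 (z = 4*(-3) = -12)
((o(1) + g(5, 6))**2 + z)*(-10) = (((2 + 2*1**2) + (-1 + 6))**2 - 12)*(-10) = (((2 + 2*1) + 5)**2 - 12)*(-10) = (((2 + 2) + 5)**2 - 12)*(-10) = ((4 + 5)**2 - 12)*(-10) = (9**2 - 12)*(-10) = (81 - 12)*(-10) = 69*(-10) = -690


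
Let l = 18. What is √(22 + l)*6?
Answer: 12*√10 ≈ 37.947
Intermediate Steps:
√(22 + l)*6 = √(22 + 18)*6 = √40*6 = (2*√10)*6 = 12*√10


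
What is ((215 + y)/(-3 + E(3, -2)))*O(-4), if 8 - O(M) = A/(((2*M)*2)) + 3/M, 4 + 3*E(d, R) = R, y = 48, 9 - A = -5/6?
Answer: -236437/480 ≈ -492.58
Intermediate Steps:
A = 59/6 (A = 9 - (-5)/6 = 9 - 1*(-5/6) = 9 + 5/6 = 59/6 ≈ 9.8333)
E(d, R) = -4/3 + R/3
O(M) = 8 - 131/(24*M) (O(M) = 8 - (59/(6*(((2*M)*2))) + 3/M) = 8 - (59/(6*((4*M))) + 3/M) = 8 - (59*(1/(4*M))/6 + 3/M) = 8 - (59/(24*M) + 3/M) = 8 - 131/(24*M))
((215 + y)/(-3 + E(3, -2)))*O(-4) = ((215 + 48)/(-3 + (-4/3 + (1/3)*(-2))))*(8 - 131/24/(-4)) = (263/(-3 + (-4/3 - 2/3)))*(8 - 131/24*(-1/4)) = (263/(-3 - 2))*(8 + 131/96) = (263/(-5))*(899/96) = (263*(-1/5))*(899/96) = -263/5*899/96 = -236437/480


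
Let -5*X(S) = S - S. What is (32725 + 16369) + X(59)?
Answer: 49094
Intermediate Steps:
X(S) = 0 (X(S) = -(S - S)/5 = -⅕*0 = 0)
(32725 + 16369) + X(59) = (32725 + 16369) + 0 = 49094 + 0 = 49094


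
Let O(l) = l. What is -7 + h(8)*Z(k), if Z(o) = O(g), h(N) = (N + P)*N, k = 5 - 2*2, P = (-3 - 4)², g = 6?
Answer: 2729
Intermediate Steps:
P = 49 (P = (-7)² = 49)
k = 1 (k = 5 - 4 = 1)
h(N) = N*(49 + N) (h(N) = (N + 49)*N = (49 + N)*N = N*(49 + N))
Z(o) = 6
-7 + h(8)*Z(k) = -7 + (8*(49 + 8))*6 = -7 + (8*57)*6 = -7 + 456*6 = -7 + 2736 = 2729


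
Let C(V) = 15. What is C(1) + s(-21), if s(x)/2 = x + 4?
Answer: -19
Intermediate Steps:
s(x) = 8 + 2*x (s(x) = 2*(x + 4) = 2*(4 + x) = 8 + 2*x)
C(1) + s(-21) = 15 + (8 + 2*(-21)) = 15 + (8 - 42) = 15 - 34 = -19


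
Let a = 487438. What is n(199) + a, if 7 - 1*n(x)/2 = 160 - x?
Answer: 487530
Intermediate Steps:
n(x) = -306 + 2*x (n(x) = 14 - 2*(160 - x) = 14 + (-320 + 2*x) = -306 + 2*x)
n(199) + a = (-306 + 2*199) + 487438 = (-306 + 398) + 487438 = 92 + 487438 = 487530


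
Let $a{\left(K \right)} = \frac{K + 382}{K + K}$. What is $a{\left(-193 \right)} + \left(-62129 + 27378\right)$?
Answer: $- \frac{13414075}{386} \approx -34752.0$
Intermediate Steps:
$a{\left(K \right)} = \frac{382 + K}{2 K}$
$a{\left(-193 \right)} + \left(-62129 + 27378\right) = \frac{382 - 193}{2 \left(-193\right)} + \left(-62129 + 27378\right) = \frac{1}{2} \left(- \frac{1}{193}\right) 189 - 34751 = - \frac{189}{386} - 34751 = - \frac{13414075}{386}$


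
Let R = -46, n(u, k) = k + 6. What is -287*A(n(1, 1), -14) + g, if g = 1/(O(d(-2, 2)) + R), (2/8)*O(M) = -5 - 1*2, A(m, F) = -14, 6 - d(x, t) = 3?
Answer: 297331/74 ≈ 4018.0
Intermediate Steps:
d(x, t) = 3 (d(x, t) = 6 - 1*3 = 6 - 3 = 3)
n(u, k) = 6 + k
O(M) = -28 (O(M) = 4*(-5 - 1*2) = 4*(-5 - 2) = 4*(-7) = -28)
g = -1/74 (g = 1/(-28 - 46) = 1/(-74) = -1/74 ≈ -0.013514)
-287*A(n(1, 1), -14) + g = -287*(-14) - 1/74 = 4018 - 1/74 = 297331/74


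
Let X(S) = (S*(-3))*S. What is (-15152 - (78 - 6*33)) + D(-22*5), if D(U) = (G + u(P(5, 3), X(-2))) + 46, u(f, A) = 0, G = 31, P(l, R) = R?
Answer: -14955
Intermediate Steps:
X(S) = -3*S² (X(S) = (-3*S)*S = -3*S²)
D(U) = 77 (D(U) = (31 + 0) + 46 = 31 + 46 = 77)
(-15152 - (78 - 6*33)) + D(-22*5) = (-15152 - (78 - 6*33)) + 77 = (-15152 - (78 - 198)) + 77 = (-15152 - 1*(-120)) + 77 = (-15152 + 120) + 77 = -15032 + 77 = -14955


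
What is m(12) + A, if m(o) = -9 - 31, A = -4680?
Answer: -4720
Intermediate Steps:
m(o) = -40
m(12) + A = -40 - 4680 = -4720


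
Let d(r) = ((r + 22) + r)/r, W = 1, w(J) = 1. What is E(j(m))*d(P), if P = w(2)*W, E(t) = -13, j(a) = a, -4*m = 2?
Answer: -312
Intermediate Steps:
m = -½ (m = -¼*2 = -½ ≈ -0.50000)
P = 1 (P = 1*1 = 1)
d(r) = (22 + 2*r)/r (d(r) = ((22 + r) + r)/r = (22 + 2*r)/r)
E(j(m))*d(P) = -13*(2 + 22/1) = -13*(2 + 22*1) = -13*(2 + 22) = -13*24 = -312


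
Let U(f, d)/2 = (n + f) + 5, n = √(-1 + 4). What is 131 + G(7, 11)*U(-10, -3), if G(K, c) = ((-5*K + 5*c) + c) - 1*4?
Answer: -139 + 54*√3 ≈ -45.469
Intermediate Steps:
n = √3 ≈ 1.7320
U(f, d) = 10 + 2*f + 2*√3 (U(f, d) = 2*((√3 + f) + 5) = 2*((f + √3) + 5) = 2*(5 + f + √3) = 10 + 2*f + 2*√3)
G(K, c) = -4 - 5*K + 6*c (G(K, c) = (-5*K + 6*c) - 4 = -4 - 5*K + 6*c)
131 + G(7, 11)*U(-10, -3) = 131 + (-4 - 5*7 + 6*11)*(10 + 2*(-10) + 2*√3) = 131 + (-4 - 35 + 66)*(10 - 20 + 2*√3) = 131 + 27*(-10 + 2*√3) = 131 + (-270 + 54*√3) = -139 + 54*√3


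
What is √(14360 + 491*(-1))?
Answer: 3*√1541 ≈ 117.77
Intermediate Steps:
√(14360 + 491*(-1)) = √(14360 - 491) = √13869 = 3*√1541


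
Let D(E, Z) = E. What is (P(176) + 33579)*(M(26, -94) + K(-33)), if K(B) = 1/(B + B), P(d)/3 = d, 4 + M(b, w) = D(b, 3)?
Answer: 16496419/22 ≈ 7.4984e+5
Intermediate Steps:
M(b, w) = -4 + b
P(d) = 3*d
K(B) = 1/(2*B)
(P(176) + 33579)*(M(26, -94) + K(-33)) = (3*176 + 33579)*((-4 + 26) + (1/2)/(-33)) = (528 + 33579)*(22 + (1/2)*(-1/33)) = 34107*(22 - 1/66) = 34107*(1451/66) = 16496419/22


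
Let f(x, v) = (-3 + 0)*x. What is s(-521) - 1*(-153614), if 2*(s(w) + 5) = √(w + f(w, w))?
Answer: 153609 + √1042/2 ≈ 1.5363e+5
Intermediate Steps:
f(x, v) = -3*x
s(w) = -5 + √2*√(-w)/2 (s(w) = -5 + √(w - 3*w)/2 = -5 + √(-2*w)/2 = -5 + (√2*√(-w))/2 = -5 + √2*√(-w)/2)
s(-521) - 1*(-153614) = (-5 + √2*√(-1*(-521))/2) - 1*(-153614) = (-5 + √2*√521/2) + 153614 = (-5 + √1042/2) + 153614 = 153609 + √1042/2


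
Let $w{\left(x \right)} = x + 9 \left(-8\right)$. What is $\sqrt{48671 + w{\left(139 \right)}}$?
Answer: $\sqrt{48738} \approx 220.77$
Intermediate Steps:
$w{\left(x \right)} = -72 + x$ ($w{\left(x \right)} = x - 72 = -72 + x$)
$\sqrt{48671 + w{\left(139 \right)}} = \sqrt{48671 + \left(-72 + 139\right)} = \sqrt{48671 + 67} = \sqrt{48738}$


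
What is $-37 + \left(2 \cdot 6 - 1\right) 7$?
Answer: $40$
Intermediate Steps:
$-37 + \left(2 \cdot 6 - 1\right) 7 = -37 + \left(12 - 1\right) 7 = -37 + 11 \cdot 7 = -37 + 77 = 40$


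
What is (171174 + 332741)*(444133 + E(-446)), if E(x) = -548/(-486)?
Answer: 54384821281595/243 ≈ 2.2381e+11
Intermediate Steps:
E(x) = 274/243 (E(x) = -548*(-1/486) = 274/243)
(171174 + 332741)*(444133 + E(-446)) = (171174 + 332741)*(444133 + 274/243) = 503915*(107924593/243) = 54384821281595/243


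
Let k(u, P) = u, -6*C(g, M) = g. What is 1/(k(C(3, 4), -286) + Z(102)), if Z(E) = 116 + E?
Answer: 2/435 ≈ 0.0045977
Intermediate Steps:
C(g, M) = -g/6
1/(k(C(3, 4), -286) + Z(102)) = 1/(-⅙*3 + (116 + 102)) = 1/(-½ + 218) = 1/(435/2) = 2/435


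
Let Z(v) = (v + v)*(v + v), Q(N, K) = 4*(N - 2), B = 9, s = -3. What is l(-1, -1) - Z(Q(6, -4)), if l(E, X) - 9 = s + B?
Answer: -1009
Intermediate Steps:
Q(N, K) = -8 + 4*N (Q(N, K) = 4*(-2 + N) = -8 + 4*N)
l(E, X) = 15 (l(E, X) = 9 + (-3 + 9) = 9 + 6 = 15)
Z(v) = 4*v**2 (Z(v) = (2*v)*(2*v) = 4*v**2)
l(-1, -1) - Z(Q(6, -4)) = 15 - 4*(-8 + 4*6)**2 = 15 - 4*(-8 + 24)**2 = 15 - 4*16**2 = 15 - 4*256 = 15 - 1*1024 = 15 - 1024 = -1009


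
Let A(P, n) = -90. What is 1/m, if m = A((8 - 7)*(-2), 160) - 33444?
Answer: -1/33534 ≈ -2.9820e-5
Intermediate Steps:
m = -33534 (m = -90 - 33444 = -33534)
1/m = 1/(-33534) = -1/33534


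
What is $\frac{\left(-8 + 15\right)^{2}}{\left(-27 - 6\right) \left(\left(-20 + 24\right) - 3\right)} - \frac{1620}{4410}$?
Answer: $- \frac{2995}{1617} \approx -1.8522$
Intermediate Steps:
$\frac{\left(-8 + 15\right)^{2}}{\left(-27 - 6\right) \left(\left(-20 + 24\right) - 3\right)} - \frac{1620}{4410} = \frac{7^{2}}{\left(-33\right) \left(4 - 3\right)} - \frac{18}{49} = \frac{49}{\left(-33\right) 1} - \frac{18}{49} = \frac{49}{-33} - \frac{18}{49} = 49 \left(- \frac{1}{33}\right) - \frac{18}{49} = - \frac{49}{33} - \frac{18}{49} = - \frac{2995}{1617}$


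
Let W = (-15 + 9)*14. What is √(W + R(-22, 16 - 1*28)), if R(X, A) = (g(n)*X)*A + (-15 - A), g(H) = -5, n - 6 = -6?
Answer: I*√1407 ≈ 37.51*I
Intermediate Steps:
n = 0 (n = 6 - 6 = 0)
R(X, A) = -15 - A - 5*A*X (R(X, A) = (-5*X)*A + (-15 - A) = -5*A*X + (-15 - A) = -15 - A - 5*A*X)
W = -84 (W = -6*14 = -84)
√(W + R(-22, 16 - 1*28)) = √(-84 + (-15 - (16 - 1*28) - 5*(16 - 1*28)*(-22))) = √(-84 + (-15 - (16 - 28) - 5*(16 - 28)*(-22))) = √(-84 + (-15 - 1*(-12) - 5*(-12)*(-22))) = √(-84 + (-15 + 12 - 1320)) = √(-84 - 1323) = √(-1407) = I*√1407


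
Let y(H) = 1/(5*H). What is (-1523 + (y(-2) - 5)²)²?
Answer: 22409790601/10000 ≈ 2.2410e+6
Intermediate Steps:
y(H) = 1/(5*H)
(-1523 + (y(-2) - 5)²)² = (-1523 + ((⅕)/(-2) - 5)²)² = (-1523 + ((⅕)*(-½) - 5)²)² = (-1523 + (-⅒ - 5)²)² = (-1523 + (-51/10)²)² = (-1523 + 2601/100)² = (-149699/100)² = 22409790601/10000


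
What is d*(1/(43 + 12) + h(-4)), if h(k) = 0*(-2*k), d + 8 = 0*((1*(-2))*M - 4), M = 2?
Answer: -8/55 ≈ -0.14545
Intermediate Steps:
d = -8 (d = -8 + 0*((1*(-2))*2 - 4) = -8 + 0*(-2*2 - 4) = -8 + 0*(-4 - 4) = -8 + 0*(-8) = -8 + 0 = -8)
h(k) = 0
d*(1/(43 + 12) + h(-4)) = -8*(1/(43 + 12) + 0) = -8*(1/55 + 0) = -8*1/55 = -8/55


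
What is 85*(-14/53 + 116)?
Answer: 521390/53 ≈ 9837.5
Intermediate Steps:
85*(-14/53 + 116) = 85*(6134/53) = 521390/53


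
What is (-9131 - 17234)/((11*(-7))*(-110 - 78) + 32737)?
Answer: -26365/47213 ≈ -0.55843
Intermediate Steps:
(-9131 - 17234)/((11*(-7))*(-110 - 78) + 32737) = -26365/(-77*(-188) + 32737) = -26365/(14476 + 32737) = -26365/47213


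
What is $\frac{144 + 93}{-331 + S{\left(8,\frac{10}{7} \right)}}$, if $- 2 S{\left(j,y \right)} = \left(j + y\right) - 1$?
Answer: $- \frac{3318}{4693} \approx -0.70701$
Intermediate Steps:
$S{\left(j,y \right)} = \frac{1}{2} - \frac{j}{2} - \frac{y}{2}$ ($S{\left(j,y \right)} = - \frac{\left(j + y\right) - 1}{2} = - \frac{-1 + j + y}{2} = \frac{1}{2} - \frac{j}{2} - \frac{y}{2}$)
$\frac{144 + 93}{-331 + S{\left(8,\frac{10}{7} \right)}} = \frac{144 + 93}{-331 - \left(\frac{7}{2} + \frac{1}{2} \cdot 10 \cdot \frac{1}{7}\right)} = \frac{237}{-331 - \left(\frac{7}{2} + \frac{1}{2} \cdot 10 \cdot \frac{1}{7}\right)} = \frac{237}{-331 - \frac{59}{14}} = \frac{237}{- \frac{4693}{14}} = 237 \left(- \frac{14}{4693}\right) = - \frac{3318}{4693}$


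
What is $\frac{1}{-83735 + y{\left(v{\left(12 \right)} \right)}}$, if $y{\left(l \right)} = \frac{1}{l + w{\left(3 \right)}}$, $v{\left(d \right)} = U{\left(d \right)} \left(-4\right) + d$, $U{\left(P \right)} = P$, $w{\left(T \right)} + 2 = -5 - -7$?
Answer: $- \frac{36}{3014461} \approx -1.1942 \cdot 10^{-5}$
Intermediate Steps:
$w{\left(T \right)} = 0$ ($w{\left(T \right)} = -2 - -2 = -2 + \left(-5 + 7\right) = -2 + 2 = 0$)
$v{\left(d \right)} = - 3 d$ ($v{\left(d \right)} = d \left(-4\right) + d = - 4 d + d = - 3 d$)
$y{\left(l \right)} = \frac{1}{l}$ ($y{\left(l \right)} = \frac{1}{l + 0} = \frac{1}{l}$)
$\frac{1}{-83735 + y{\left(v{\left(12 \right)} \right)}} = \frac{1}{-83735 + \frac{1}{\left(-3\right) 12}} = \frac{1}{-83735 + \frac{1}{-36}} = \frac{1}{-83735 - \frac{1}{36}} = \frac{1}{- \frac{3014461}{36}} = - \frac{36}{3014461}$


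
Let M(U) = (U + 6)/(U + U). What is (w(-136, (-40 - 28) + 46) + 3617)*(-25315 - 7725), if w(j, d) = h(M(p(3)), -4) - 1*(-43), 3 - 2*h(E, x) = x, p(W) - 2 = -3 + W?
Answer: -121042040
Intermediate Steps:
p(W) = -1 + W (p(W) = 2 + (-3 + W) = -1 + W)
M(U) = (6 + U)/(2*U) (M(U) = (6 + U)/((2*U)) = (6 + U)*(1/(2*U)) = (6 + U)/(2*U))
h(E, x) = 3/2 - x/2
w(j, d) = 93/2 (w(j, d) = (3/2 - ½*(-4)) - 1*(-43) = (3/2 + 2) + 43 = 7/2 + 43 = 93/2)
(w(-136, (-40 - 28) + 46) + 3617)*(-25315 - 7725) = (93/2 + 3617)*(-25315 - 7725) = (7327/2)*(-33040) = -121042040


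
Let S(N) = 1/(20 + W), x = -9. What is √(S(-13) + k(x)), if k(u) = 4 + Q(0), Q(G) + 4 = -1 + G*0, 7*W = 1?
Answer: I*√18894/141 ≈ 0.97486*I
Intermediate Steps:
W = ⅐ (W = (⅐)*1 = ⅐ ≈ 0.14286)
Q(G) = -5 (Q(G) = -4 + (-1 + G*0) = -4 + (-1 + 0) = -4 - 1 = -5)
S(N) = 7/141 (S(N) = 1/(20 + ⅐) = 1/(141/7) = 7/141)
k(u) = -1 (k(u) = 4 - 5 = -1)
√(S(-13) + k(x)) = √(7/141 - 1) = √(-134/141) = I*√18894/141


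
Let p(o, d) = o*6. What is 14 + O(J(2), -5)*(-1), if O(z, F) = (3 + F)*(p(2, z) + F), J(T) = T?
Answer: 28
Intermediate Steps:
p(o, d) = 6*o
O(z, F) = (3 + F)*(12 + F) (O(z, F) = (3 + F)*(6*2 + F) = (3 + F)*(12 + F))
14 + O(J(2), -5)*(-1) = 14 + (36 + (-5)**2 + 15*(-5))*(-1) = 14 + (36 + 25 - 75)*(-1) = 14 - 14*(-1) = 14 + 14 = 28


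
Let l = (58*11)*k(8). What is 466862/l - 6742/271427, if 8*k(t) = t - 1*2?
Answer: 23039222914/23614149 ≈ 975.65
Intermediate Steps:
k(t) = -¼ + t/8 (k(t) = (t - 1*2)/8 = (t - 2)/8 = (-2 + t)/8 = -¼ + t/8)
l = 957/2 (l = (58*11)*(-¼ + (⅛)*8) = 638*(-¼ + 1) = 638*(¾) = 957/2 ≈ 478.50)
466862/l - 6742/271427 = 466862/(957/2) - 6742/271427 = 466862*(2/957) - 6742*1/271427 = 84884/87 - 6742/271427 = 23039222914/23614149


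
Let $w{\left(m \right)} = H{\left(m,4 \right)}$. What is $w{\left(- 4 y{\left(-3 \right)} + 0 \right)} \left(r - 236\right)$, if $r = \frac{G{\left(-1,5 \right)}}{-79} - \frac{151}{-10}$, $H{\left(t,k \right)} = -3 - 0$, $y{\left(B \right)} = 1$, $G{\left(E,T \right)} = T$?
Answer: $\frac{523683}{790} \approx 662.89$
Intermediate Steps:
$H{\left(t,k \right)} = -3$ ($H{\left(t,k \right)} = -3 + 0 = -3$)
$r = \frac{11879}{790}$ ($r = \frac{5}{-79} - \frac{151}{-10} = 5 \left(- \frac{1}{79}\right) - - \frac{151}{10} = - \frac{5}{79} + \frac{151}{10} = \frac{11879}{790} \approx 15.037$)
$w{\left(m \right)} = -3$
$w{\left(- 4 y{\left(-3 \right)} + 0 \right)} \left(r - 236\right) = - 3 \left(\frac{11879}{790} - 236\right) = \left(-3\right) \left(- \frac{174561}{790}\right) = \frac{523683}{790}$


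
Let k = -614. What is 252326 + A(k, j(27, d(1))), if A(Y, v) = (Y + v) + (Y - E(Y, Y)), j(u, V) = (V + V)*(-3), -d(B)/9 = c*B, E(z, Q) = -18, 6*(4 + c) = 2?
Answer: 250918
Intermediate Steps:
c = -11/3 (c = -4 + (⅙)*2 = -4 + ⅓ = -11/3 ≈ -3.6667)
d(B) = 33*B (d(B) = -(-33)*B = 33*B)
j(u, V) = -6*V (j(u, V) = (2*V)*(-3) = -6*V)
A(Y, v) = 18 + v + 2*Y (A(Y, v) = (Y + v) + (Y - 1*(-18)) = (Y + v) + (Y + 18) = (Y + v) + (18 + Y) = 18 + v + 2*Y)
252326 + A(k, j(27, d(1))) = 252326 + (18 - 198 + 2*(-614)) = 252326 + (18 - 6*33 - 1228) = 252326 + (18 - 198 - 1228) = 252326 - 1408 = 250918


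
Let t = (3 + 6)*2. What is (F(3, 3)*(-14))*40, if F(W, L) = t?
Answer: -10080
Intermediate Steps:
t = 18 (t = 9*2 = 18)
F(W, L) = 18
(F(3, 3)*(-14))*40 = (18*(-14))*40 = -252*40 = -10080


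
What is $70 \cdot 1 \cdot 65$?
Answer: $4550$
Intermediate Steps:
$70 \cdot 1 \cdot 65 = 70 \cdot 65 = 4550$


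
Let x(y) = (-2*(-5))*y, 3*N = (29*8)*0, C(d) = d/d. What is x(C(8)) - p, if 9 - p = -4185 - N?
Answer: -4184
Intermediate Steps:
C(d) = 1
N = 0 (N = ((29*8)*0)/3 = (232*0)/3 = (1/3)*0 = 0)
x(y) = 10*y
p = 4194 (p = 9 - (-4185 - 1*0) = 9 - (-4185 + 0) = 9 - 1*(-4185) = 9 + 4185 = 4194)
x(C(8)) - p = 10*1 - 1*4194 = 10 - 4194 = -4184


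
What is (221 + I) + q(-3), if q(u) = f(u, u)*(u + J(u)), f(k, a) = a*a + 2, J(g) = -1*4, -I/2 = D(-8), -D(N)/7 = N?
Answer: 32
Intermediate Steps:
D(N) = -7*N
I = -112 (I = -(-14)*(-8) = -2*56 = -112)
J(g) = -4
f(k, a) = 2 + a² (f(k, a) = a² + 2 = 2 + a²)
q(u) = (-4 + u)*(2 + u²) (q(u) = (2 + u²)*(u - 4) = (2 + u²)*(-4 + u) = (-4 + u)*(2 + u²))
(221 + I) + q(-3) = (221 - 112) + (-4 - 3)*(2 + (-3)²) = 109 - 7*(2 + 9) = 109 - 7*11 = 109 - 77 = 32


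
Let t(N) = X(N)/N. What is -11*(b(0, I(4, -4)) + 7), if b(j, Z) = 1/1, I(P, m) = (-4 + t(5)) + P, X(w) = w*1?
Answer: -88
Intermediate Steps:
X(w) = w
t(N) = 1 (t(N) = N/N = 1)
I(P, m) = -3 + P (I(P, m) = (-4 + 1) + P = -3 + P)
b(j, Z) = 1
-11*(b(0, I(4, -4)) + 7) = -11*(1 + 7) = -11*8 = -88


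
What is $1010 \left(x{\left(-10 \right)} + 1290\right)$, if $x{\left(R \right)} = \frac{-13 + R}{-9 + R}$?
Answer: $\frac{24778330}{19} \approx 1.3041 \cdot 10^{6}$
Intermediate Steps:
$x{\left(R \right)} = \frac{-13 + R}{-9 + R}$
$1010 \left(x{\left(-10 \right)} + 1290\right) = 1010 \left(\frac{-13 - 10}{-9 - 10} + 1290\right) = 1010 \left(\frac{1}{-19} \left(-23\right) + 1290\right) = 1010 \left(\left(- \frac{1}{19}\right) \left(-23\right) + 1290\right) = 1010 \left(\frac{23}{19} + 1290\right) = 1010 \cdot \frac{24533}{19} = \frac{24778330}{19}$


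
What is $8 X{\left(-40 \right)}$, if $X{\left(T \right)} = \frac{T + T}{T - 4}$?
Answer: $\frac{160}{11} \approx 14.545$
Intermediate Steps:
$X{\left(T \right)} = \frac{2 T}{-4 + T}$
$8 X{\left(-40 \right)} = 8 \cdot 2 \left(-40\right) \frac{1}{-4 - 40} = 8 \cdot 2 \left(-40\right) \frac{1}{-44} = 8 \cdot 2 \left(-40\right) \left(- \frac{1}{44}\right) = 8 \cdot \frac{20}{11} = \frac{160}{11}$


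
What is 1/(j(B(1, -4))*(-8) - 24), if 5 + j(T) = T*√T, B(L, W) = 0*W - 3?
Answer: -I/(-16*I + 24*√3) ≈ 0.0080645 - 0.020952*I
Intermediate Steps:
B(L, W) = -3 (B(L, W) = 0 - 3 = -3)
j(T) = -5 + T^(3/2) (j(T) = -5 + T*√T = -5 + T^(3/2))
1/(j(B(1, -4))*(-8) - 24) = 1/((-5 + (-3)^(3/2))*(-8) - 24) = 1/((-5 - 3*I*√3)*(-8) - 24) = 1/((40 + 24*I*√3) - 24) = 1/(16 + 24*I*√3)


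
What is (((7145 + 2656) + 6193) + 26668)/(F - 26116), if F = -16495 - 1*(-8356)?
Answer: -42662/34255 ≈ -1.2454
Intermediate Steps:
F = -8139 (F = -16495 + 8356 = -8139)
(((7145 + 2656) + 6193) + 26668)/(F - 26116) = (((7145 + 2656) + 6193) + 26668)/(-8139 - 26116) = ((9801 + 6193) + 26668)/(-34255) = (15994 + 26668)*(-1/34255) = 42662*(-1/34255) = -42662/34255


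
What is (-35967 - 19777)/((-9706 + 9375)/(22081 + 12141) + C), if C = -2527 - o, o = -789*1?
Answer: 1907671168/59478167 ≈ 32.073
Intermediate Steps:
o = -789
C = -1738 (C = -2527 - 1*(-789) = -2527 + 789 = -1738)
(-35967 - 19777)/((-9706 + 9375)/(22081 + 12141) + C) = (-35967 - 19777)/((-9706 + 9375)/(22081 + 12141) - 1738) = -55744/(-331/34222 - 1738) = -55744/(-59478167/34222) = -55744*(-34222/59478167) = 1907671168/59478167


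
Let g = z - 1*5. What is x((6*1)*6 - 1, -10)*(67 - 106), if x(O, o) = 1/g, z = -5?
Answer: 39/10 ≈ 3.9000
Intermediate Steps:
g = -10 (g = -5 - 1*5 = -5 - 5 = -10)
x(O, o) = -⅒ (x(O, o) = 1/(-10) = -⅒)
x((6*1)*6 - 1, -10)*(67 - 106) = -(67 - 106)/10 = -⅒*(-39) = 39/10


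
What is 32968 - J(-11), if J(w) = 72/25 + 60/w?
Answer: 9066908/275 ≈ 32971.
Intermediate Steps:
J(w) = 72/25 + 60/w (J(w) = 72*(1/25) + 60/w = 72/25 + 60/w)
32968 - J(-11) = 32968 - (72/25 + 60/(-11)) = 32968 - (72/25 + 60*(-1/11)) = 32968 - (72/25 - 60/11) = 32968 - 1*(-708/275) = 32968 + 708/275 = 9066908/275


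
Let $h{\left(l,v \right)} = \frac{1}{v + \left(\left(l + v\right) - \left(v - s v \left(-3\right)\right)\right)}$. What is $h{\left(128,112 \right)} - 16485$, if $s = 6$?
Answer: $- \frac{29277361}{1776} \approx -16485.0$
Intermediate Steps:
$h{\left(l,v \right)} = \frac{1}{l - 17 v}$ ($h{\left(l,v \right)} = \frac{1}{v + \left(\left(l + v\right) - \left(v - 6 v \left(-3\right)\right)\right)} = \frac{1}{v + \left(\left(l + v\right) - 19 v\right)} = \frac{1}{v + \left(l - 18 v\right)} = \frac{1}{l - 17 v}$)
$h{\left(128,112 \right)} - 16485 = \frac{1}{128 - 1904} - 16485 = \frac{1}{-1776} - 16485 = - \frac{1}{1776} - 16485 = - \frac{29277361}{1776}$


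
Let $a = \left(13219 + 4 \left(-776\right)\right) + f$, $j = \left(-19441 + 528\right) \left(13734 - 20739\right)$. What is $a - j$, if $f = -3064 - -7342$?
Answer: $-132471172$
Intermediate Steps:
$f = 4278$ ($f = -3064 + 7342 = 4278$)
$j = 132485565$ ($j = \left(-18913\right) \left(-7005\right) = 132485565$)
$a = 14393$ ($a = \left(13219 + 4 \left(-776\right)\right) + 4278 = \left(13219 - 3104\right) + 4278 = 10115 + 4278 = 14393$)
$a - j = 14393 - 132485565 = -132471172$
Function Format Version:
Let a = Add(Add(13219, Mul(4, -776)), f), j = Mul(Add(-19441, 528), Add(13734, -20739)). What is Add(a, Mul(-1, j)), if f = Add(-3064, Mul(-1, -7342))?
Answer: -132471172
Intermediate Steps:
f = 4278 (f = Add(-3064, 7342) = 4278)
j = 132485565 (j = Mul(-18913, -7005) = 132485565)
a = 14393 (a = Add(Add(13219, Mul(4, -776)), 4278) = Add(Add(13219, -3104), 4278) = Add(10115, 4278) = 14393)
Add(a, Mul(-1, j)) = Add(14393, Mul(-1, 132485565)) = Add(14393, -132485565) = -132471172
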